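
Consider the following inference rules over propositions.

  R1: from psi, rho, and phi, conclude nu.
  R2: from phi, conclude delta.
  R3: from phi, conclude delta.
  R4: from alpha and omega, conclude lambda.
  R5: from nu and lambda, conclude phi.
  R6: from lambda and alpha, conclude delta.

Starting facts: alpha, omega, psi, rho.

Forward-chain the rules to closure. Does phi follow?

No

phi would need nu and lambda (R5), but nu is never established.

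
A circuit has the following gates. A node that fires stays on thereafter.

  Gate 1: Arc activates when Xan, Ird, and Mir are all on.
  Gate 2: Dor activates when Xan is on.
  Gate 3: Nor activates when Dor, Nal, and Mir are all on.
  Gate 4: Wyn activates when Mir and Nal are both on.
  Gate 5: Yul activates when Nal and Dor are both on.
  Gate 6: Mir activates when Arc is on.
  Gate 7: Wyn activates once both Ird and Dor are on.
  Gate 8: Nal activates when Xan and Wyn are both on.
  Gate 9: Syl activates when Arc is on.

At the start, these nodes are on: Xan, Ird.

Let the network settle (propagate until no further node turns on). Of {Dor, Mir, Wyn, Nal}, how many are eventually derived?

Gate 2: Xan on → Dor on.
Gate 7: Ird and Dor on → Wyn on.
Xan and Wyn are on, so Nal activates (Gate 8).
Dor: reached.
Mir would need Arc (Gate 6), but Arc never turns on.
Wyn: reached.
Nal: reached.
Reached: Dor, Wyn, and Nal — 3 of the 4.

3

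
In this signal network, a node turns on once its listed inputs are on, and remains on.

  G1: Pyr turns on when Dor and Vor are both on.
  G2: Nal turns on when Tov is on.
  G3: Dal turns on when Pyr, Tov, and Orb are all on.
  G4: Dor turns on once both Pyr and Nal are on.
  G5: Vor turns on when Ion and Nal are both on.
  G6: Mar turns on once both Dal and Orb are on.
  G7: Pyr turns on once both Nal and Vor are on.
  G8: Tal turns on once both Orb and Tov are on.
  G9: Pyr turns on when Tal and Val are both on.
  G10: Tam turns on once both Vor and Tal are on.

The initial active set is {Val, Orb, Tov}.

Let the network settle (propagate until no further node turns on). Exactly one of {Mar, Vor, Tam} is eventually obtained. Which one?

Mar

Orb and Tov are on, so Tal turns on (G8).
G9: Tal and Val on → Pyr on.
Pyr, Tov, and Orb are on, so Dal turns on (G3).
G6: Dal and Orb on → Mar on.
Tam would need Vor and Tal (G10), but Vor never turns on. Vor would need Ion and Nal (G5), but Ion never turns on.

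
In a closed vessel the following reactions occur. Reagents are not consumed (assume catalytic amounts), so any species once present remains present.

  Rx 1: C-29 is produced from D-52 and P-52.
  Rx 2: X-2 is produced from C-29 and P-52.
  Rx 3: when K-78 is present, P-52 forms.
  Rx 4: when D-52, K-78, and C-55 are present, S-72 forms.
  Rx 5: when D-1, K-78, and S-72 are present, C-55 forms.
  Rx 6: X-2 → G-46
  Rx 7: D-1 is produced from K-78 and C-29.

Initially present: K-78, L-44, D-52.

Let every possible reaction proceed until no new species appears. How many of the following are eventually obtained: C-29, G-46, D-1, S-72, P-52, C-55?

K-78 present → P-52 forms (Rx 3).
D-52 and P-52 present → C-29 forms (Rx 1).
C-29 and P-52 present → X-2 forms (Rx 2).
K-78 and C-29 present → D-1 forms (Rx 7).
X-2 present → G-46 forms (Rx 6).
C-29: reached.
G-46: reached.
D-1: reached.
S-72 would need D-52, K-78, and C-55 (Rx 4), but C-55 never forms.
P-52: reached.
C-55 would need D-1, K-78, and S-72 (Rx 5), but S-72 never forms.
Reached: C-29, G-46, D-1, and P-52 — 4 of the 6.

4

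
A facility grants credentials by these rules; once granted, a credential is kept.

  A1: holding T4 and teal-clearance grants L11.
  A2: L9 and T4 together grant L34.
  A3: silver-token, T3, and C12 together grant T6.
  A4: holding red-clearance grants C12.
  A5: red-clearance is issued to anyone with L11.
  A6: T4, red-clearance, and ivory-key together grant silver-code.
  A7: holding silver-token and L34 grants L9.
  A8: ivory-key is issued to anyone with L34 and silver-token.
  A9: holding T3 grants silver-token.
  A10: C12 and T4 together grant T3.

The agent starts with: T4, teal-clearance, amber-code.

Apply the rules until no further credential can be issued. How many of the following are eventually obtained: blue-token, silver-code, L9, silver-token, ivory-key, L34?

Holding T4 and teal-clearance grants L11 (A1).
Holding L11 grants red-clearance (A5).
Holding red-clearance grants C12 (A4).
Holding C12 and T4 grants T3 (A10).
Holding T3 grants silver-token (A9).
No rule produces blue-token, and it is not given.
silver-code would need T4, red-clearance, and ivory-key (A6), but ivory-key is never granted.
L9 would need silver-token and L34 (A7), but L34 is never granted.
silver-token: reached.
ivory-key would need L34 and silver-token (A8), but L34 is never granted.
L34 would need L9 and T4 (A2), but L9 is never granted.
Reached: silver-token — 1 of the 6.

1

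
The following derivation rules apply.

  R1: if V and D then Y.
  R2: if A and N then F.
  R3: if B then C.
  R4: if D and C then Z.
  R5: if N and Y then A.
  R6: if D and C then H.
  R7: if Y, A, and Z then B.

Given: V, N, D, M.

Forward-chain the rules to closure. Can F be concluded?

From V and D, R1 gives Y.
From N and Y, R5 gives A.
From A and N, R2 gives F.

Yes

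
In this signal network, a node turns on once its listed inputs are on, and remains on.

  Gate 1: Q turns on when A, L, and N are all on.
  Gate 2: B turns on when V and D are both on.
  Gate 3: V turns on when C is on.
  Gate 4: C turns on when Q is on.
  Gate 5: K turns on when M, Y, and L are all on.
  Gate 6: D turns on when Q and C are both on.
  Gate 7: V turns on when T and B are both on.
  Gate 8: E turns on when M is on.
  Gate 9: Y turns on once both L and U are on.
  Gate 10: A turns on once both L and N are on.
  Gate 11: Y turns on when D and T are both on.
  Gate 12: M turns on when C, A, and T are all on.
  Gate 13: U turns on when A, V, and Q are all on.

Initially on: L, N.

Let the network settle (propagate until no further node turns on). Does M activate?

M would need C, A, and T (Gate 12), but T never turns on.

No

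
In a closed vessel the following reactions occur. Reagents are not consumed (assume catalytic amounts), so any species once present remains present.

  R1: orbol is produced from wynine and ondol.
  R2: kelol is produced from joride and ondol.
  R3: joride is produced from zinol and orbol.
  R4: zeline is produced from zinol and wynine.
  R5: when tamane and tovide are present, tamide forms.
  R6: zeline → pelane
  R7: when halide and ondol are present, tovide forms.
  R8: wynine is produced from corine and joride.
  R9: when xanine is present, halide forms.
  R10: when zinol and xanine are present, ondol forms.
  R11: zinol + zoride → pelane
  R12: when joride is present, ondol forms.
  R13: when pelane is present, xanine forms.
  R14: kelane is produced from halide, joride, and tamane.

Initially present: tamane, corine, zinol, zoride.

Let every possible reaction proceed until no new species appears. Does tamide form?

Yes

zinol and zoride present → pelane forms (R11).
pelane present → xanine forms (R13).
zinol and xanine present → ondol forms (R10).
xanine present → halide forms (R9).
halide and ondol present → tovide forms (R7).
tamane and tovide present → tamide forms (R5).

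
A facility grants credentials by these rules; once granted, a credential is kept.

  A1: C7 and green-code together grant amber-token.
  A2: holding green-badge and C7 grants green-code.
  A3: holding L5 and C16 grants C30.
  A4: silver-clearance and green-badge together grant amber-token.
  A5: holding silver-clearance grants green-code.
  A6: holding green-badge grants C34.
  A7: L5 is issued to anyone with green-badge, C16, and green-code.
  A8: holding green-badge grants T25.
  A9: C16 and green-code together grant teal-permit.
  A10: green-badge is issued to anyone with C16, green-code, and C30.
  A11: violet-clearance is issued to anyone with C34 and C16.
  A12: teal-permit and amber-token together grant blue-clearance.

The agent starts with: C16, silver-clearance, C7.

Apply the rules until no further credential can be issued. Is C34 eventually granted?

No

C34 would need green-badge (A6), but green-badge is never granted.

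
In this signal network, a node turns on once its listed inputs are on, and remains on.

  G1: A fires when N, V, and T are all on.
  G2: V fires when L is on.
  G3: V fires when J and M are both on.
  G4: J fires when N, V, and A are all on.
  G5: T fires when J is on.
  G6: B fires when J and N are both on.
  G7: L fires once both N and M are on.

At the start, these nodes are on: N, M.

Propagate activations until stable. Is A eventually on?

A would need N, V, and T (G1), but T never turns on.

No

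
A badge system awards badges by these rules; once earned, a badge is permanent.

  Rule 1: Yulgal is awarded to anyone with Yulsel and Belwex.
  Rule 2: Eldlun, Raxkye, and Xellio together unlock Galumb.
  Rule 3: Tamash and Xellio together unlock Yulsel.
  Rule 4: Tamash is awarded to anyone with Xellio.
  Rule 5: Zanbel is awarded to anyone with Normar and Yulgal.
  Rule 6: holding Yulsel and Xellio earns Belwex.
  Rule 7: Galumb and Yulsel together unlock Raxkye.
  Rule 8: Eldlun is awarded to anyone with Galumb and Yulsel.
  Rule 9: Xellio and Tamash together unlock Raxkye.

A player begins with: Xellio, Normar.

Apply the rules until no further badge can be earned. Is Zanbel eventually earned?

With Xellio, Tamash is earned (Rule 4).
With Tamash and Xellio, Yulsel is earned (Rule 3).
With Yulsel and Xellio, Belwex is earned (Rule 6).
With Yulsel and Belwex, Yulgal is earned (Rule 1).
With Normar and Yulgal, Zanbel is earned (Rule 5).

Yes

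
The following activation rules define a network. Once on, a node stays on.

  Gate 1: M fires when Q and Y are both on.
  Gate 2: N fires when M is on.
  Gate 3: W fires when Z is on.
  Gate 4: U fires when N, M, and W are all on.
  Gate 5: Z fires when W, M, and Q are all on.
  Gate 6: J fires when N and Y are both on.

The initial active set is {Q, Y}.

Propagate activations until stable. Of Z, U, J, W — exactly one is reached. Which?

Gate 1: Q and Y on → M on.
Gate 2: M on → N on.
N and Y are on, so J fires (Gate 6).
W would need Z (Gate 3), but Z never turns on. U would need N, M, and W (Gate 4), but W never turns on. Z would need W, M, and Q (Gate 5), but W never turns on.

J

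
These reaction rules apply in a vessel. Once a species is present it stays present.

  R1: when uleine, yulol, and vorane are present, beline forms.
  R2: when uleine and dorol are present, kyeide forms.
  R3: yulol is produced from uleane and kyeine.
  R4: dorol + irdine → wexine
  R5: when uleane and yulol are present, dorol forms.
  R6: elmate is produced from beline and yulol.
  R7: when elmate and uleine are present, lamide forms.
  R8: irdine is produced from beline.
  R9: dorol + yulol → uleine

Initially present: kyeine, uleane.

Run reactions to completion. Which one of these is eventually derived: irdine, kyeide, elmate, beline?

uleane and kyeine present → yulol forms (R3).
uleane and yulol present → dorol forms (R5).
dorol and yulol present → uleine forms (R9).
uleine and dorol present → kyeide forms (R2).
elmate would need beline and yulol (R6), but beline never forms. beline would need uleine, yulol, and vorane (R1), but vorane never forms. irdine would need beline (R8), but beline never forms.

kyeide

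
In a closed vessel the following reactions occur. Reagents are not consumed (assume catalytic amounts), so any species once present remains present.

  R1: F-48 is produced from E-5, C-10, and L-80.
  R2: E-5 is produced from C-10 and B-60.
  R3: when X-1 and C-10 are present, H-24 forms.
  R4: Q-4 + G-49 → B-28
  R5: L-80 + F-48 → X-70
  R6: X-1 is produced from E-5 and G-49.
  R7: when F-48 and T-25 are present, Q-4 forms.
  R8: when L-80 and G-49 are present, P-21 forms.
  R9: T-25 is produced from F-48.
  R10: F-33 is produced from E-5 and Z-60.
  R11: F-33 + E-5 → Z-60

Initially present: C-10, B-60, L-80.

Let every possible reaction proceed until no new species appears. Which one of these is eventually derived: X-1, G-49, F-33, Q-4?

C-10 and B-60 present → E-5 forms (R2).
E-5, C-10, and L-80 present → F-48 forms (R1).
F-48 present → T-25 forms (R9).
F-48 and T-25 present → Q-4 forms (R7).
No rule produces G-49, and it is not given. F-33 would need E-5 and Z-60 (R10), but Z-60 never forms. X-1 would need E-5 and G-49 (R6), but G-49 never forms.

Q-4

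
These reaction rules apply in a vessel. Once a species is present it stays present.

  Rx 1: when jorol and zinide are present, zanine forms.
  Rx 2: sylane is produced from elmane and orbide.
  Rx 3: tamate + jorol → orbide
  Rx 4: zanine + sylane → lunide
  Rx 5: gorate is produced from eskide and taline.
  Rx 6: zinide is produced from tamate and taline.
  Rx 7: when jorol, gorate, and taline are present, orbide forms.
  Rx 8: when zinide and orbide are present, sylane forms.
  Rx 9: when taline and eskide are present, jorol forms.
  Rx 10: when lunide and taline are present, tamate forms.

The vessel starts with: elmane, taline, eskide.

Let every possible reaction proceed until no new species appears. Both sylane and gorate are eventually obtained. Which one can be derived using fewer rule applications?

gorate

gorate: eskide and taline present → gorate forms (Rx 5). [1 rule application]
sylane: taline and eskide present → jorol forms (Rx 9). eskide and taline present → gorate forms (Rx 5). jorol, gorate, and taline present → orbide forms (Rx 7). elmane and orbide present → sylane forms (Rx 2). [4 rule applications]
gorate needs fewer.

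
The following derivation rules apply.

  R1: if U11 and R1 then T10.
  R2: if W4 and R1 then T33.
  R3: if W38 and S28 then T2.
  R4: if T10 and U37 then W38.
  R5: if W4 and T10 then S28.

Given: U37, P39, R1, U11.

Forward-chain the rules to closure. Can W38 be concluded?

U11 and R1 hold, so T10 follows (R1).
From T10 and U37, R4 gives W38.

Yes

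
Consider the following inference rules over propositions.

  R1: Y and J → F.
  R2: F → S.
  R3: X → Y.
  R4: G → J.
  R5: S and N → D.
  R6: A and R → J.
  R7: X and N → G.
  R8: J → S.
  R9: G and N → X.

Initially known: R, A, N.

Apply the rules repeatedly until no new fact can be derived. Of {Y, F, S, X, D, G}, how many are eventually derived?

A and R hold, so J follows (R6).
From J, R8 gives S.
From S and N, R5 gives D.
Y would need X (R3), but X is never established.
F would need Y and J (R1), but Y is never established.
S: reached.
X would need G and N (R9), but G is never established.
D: reached.
G would need X and N (R7), but X is never established.
Reached: S and D — 2 of the 6.

2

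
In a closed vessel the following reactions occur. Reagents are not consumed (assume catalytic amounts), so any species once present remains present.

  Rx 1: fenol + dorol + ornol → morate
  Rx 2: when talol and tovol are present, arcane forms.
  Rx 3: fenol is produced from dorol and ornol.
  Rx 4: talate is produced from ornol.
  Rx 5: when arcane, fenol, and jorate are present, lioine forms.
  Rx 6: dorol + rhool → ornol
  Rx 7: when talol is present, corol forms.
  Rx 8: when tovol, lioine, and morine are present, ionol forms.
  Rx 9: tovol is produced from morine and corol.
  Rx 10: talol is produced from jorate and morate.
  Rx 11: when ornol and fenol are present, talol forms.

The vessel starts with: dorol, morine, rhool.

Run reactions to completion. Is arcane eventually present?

dorol and rhool present → ornol forms (Rx 6).
dorol and ornol present → fenol forms (Rx 3).
ornol and fenol present → talol forms (Rx 11).
talol present → corol forms (Rx 7).
morine and corol present → tovol forms (Rx 9).
talol and tovol present → arcane forms (Rx 2).

Yes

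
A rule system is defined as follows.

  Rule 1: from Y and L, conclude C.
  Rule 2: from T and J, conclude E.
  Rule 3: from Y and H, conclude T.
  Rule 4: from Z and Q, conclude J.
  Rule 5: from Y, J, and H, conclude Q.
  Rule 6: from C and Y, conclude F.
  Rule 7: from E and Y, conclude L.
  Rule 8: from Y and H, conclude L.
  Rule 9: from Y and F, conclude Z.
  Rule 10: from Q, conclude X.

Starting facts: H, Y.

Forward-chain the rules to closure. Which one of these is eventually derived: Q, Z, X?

Z

From Y and H, Rule 8 gives L.
Y and L hold, so C follows (Rule 1).
From C and Y, Rule 6 gives F.
From Y and F, Rule 9 gives Z.
Q would need Y, J, and H (Rule 5), but J is never established. X would need Q (Rule 10), but Q is never established.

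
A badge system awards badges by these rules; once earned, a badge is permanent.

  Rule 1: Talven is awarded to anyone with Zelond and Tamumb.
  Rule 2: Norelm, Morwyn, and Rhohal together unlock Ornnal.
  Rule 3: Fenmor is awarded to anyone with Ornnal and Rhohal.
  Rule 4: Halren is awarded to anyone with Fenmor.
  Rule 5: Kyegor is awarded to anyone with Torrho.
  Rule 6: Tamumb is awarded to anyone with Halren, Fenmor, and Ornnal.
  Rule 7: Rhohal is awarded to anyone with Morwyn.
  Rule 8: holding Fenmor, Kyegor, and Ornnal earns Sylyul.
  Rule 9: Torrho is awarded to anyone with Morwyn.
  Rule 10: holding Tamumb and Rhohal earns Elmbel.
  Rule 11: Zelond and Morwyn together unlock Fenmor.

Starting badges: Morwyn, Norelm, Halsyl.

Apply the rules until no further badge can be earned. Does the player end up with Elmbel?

Yes

With Morwyn, Rhohal is earned (Rule 7).
With Norelm, Morwyn, and Rhohal, Ornnal is earned (Rule 2).
With Ornnal and Rhohal, Fenmor is earned (Rule 3).
With Fenmor, Halren is earned (Rule 4).
With Halren, Fenmor, and Ornnal, Tamumb is earned (Rule 6).
With Tamumb and Rhohal, Elmbel is earned (Rule 10).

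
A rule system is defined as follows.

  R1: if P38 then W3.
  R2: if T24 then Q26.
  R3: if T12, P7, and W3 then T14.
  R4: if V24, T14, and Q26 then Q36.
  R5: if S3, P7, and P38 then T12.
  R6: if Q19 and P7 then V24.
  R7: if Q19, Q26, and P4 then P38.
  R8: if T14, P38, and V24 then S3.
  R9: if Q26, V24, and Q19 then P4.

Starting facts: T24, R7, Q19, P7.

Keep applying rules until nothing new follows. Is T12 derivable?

No

T12 would need S3, P7, and P38 (R5), but S3 is never established.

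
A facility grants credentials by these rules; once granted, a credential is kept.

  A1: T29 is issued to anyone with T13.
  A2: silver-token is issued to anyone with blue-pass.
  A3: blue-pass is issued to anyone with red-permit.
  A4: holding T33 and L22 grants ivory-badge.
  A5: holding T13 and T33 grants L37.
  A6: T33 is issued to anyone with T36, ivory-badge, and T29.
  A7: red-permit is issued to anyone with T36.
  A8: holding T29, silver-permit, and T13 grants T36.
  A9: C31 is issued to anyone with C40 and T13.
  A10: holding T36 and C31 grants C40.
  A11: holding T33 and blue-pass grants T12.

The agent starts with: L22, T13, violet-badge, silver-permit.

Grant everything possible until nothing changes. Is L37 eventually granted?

L37 would need T13 and T33 (A5), but T33 is never granted.

No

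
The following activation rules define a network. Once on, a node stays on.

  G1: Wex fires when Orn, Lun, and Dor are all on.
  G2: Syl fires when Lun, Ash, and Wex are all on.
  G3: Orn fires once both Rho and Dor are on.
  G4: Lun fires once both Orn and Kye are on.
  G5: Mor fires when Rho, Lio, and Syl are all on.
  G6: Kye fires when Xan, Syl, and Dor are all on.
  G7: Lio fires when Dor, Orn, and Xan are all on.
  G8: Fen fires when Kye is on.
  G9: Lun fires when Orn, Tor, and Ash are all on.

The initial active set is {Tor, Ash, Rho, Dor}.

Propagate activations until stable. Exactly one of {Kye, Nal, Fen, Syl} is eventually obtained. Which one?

Syl

Rho and Dor are on, so Orn fires (G3).
Orn, Tor, and Ash are on, so Lun fires (G9).
Orn, Lun, and Dor are on, so Wex fires (G1).
G2: Lun, Ash, and Wex on → Syl on.
No rule produces Nal, and it is not given. Fen would need Kye (G8), but Kye never turns on. Kye would need Xan, Syl, and Dor (G6), but Xan never turns on.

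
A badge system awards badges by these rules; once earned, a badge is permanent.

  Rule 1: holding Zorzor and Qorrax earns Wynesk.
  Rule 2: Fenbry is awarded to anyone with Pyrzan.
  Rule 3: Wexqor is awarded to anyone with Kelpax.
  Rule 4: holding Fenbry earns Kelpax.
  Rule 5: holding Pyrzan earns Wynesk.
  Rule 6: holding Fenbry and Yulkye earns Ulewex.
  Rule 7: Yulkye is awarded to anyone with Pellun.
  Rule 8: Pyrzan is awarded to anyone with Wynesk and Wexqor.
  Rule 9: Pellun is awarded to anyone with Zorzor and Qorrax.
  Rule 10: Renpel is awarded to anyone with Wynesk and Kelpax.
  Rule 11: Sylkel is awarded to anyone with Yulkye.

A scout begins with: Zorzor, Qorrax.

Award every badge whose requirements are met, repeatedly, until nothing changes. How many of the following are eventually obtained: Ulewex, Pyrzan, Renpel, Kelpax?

Ulewex would need Fenbry and Yulkye (Rule 6), but Fenbry is never earned.
Pyrzan would need Wynesk and Wexqor (Rule 8), but Wexqor is never earned.
Renpel would need Wynesk and Kelpax (Rule 10), but Kelpax is never earned.
Kelpax would need Fenbry (Rule 4), but Fenbry is never earned.
None of the 4 are reached.

0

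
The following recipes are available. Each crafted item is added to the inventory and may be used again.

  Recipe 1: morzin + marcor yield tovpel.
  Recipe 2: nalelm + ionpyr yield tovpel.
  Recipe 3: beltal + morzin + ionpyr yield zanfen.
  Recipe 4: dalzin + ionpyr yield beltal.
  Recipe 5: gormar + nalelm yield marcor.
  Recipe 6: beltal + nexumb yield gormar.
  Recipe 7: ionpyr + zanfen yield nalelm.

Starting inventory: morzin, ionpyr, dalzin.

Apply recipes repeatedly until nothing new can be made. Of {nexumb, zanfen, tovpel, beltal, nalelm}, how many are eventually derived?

Using Recipe 4, dalzin and ionpyr make beltal.
Using Recipe 3, beltal, morzin, and ionpyr make zanfen.
Using Recipe 7, ionpyr and zanfen make nalelm.
Using Recipe 2, nalelm and ionpyr make tovpel.
No rule produces nexumb, and it is not given.
zanfen: reached.
tovpel: reached.
beltal: reached.
nalelm: reached.
Reached: zanfen, tovpel, beltal, and nalelm — 4 of the 5.

4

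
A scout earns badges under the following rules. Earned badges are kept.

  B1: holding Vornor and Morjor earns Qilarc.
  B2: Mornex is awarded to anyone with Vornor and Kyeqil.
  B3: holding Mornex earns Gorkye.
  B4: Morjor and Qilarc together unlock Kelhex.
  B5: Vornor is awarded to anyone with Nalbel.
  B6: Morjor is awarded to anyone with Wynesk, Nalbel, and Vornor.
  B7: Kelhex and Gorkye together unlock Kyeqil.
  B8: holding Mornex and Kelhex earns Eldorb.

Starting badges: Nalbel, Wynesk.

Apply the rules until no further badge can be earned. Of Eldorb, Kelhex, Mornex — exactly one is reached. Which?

With Nalbel, Vornor is earned (B5).
With Wynesk, Nalbel, and Vornor, Morjor is earned (B6).
With Vornor and Morjor, Qilarc is earned (B1).
With Morjor and Qilarc, Kelhex is earned (B4).
Eldorb would need Mornex and Kelhex (B8), but Mornex is never earned. Mornex would need Vornor and Kyeqil (B2), but Kyeqil is never earned.

Kelhex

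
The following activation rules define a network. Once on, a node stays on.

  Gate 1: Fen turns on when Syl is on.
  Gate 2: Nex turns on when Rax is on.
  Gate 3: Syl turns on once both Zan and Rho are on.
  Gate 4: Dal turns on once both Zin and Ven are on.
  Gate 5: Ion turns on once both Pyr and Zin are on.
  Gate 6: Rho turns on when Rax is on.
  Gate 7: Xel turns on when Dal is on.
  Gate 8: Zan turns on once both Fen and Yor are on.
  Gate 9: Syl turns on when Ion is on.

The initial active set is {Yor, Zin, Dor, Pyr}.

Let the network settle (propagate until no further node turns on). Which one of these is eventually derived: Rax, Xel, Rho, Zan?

Zan

Gate 5: Pyr and Zin on → Ion on.
Gate 9: Ion on → Syl on.
Syl is on, so Fen turns on (Gate 1).
Fen and Yor are on, so Zan turns on (Gate 8).
Rho would need Rax (Gate 6), but Rax never turns on. Xel would need Dal (Gate 7), but Dal never turns on. No rule produces Rax, and it is not given.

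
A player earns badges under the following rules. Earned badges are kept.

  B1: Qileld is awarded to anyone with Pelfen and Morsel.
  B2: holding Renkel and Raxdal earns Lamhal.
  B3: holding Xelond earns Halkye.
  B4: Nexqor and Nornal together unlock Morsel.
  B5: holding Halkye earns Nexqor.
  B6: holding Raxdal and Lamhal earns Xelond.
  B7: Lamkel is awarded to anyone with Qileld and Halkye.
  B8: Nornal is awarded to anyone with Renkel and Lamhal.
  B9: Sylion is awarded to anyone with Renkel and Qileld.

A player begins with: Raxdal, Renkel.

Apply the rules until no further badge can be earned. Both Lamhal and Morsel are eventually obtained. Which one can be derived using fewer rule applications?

Lamhal: With Renkel and Raxdal, Lamhal is earned (B2). [1 rule application]
Morsel: With Renkel and Raxdal, Lamhal is earned (B2). With Renkel and Lamhal, Nornal is earned (B8). With Raxdal and Lamhal, Xelond is earned (B6). With Xelond, Halkye is earned (B3). With Halkye, Nexqor is earned (B5). With Nexqor and Nornal, Morsel is earned (B4). [6 rule applications]
Lamhal needs fewer.

Lamhal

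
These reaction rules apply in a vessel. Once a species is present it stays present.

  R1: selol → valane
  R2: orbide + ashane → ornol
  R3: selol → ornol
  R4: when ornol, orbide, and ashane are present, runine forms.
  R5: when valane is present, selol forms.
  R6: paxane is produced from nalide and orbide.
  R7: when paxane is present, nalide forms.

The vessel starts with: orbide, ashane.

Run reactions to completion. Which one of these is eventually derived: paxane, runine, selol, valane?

runine

orbide and ashane present → ornol forms (R2).
ornol, orbide, and ashane present → runine forms (R4).
paxane would need nalide and orbide (R6), but nalide never forms. selol would need valane (R5), but valane never forms. valane would need selol (R1), but selol never forms.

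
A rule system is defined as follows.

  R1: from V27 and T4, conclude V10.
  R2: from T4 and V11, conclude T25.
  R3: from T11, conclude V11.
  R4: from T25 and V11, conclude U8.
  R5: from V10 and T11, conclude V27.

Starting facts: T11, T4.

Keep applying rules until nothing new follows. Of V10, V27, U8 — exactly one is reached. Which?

U8

T11 holds, so V11 follows (R3).
T4 and V11 hold, so T25 follows (R2).
From T25 and V11, R4 gives U8.
V10 would need V27 and T4 (R1), but V27 is never established. V27 would need V10 and T11 (R5), but V10 is never established.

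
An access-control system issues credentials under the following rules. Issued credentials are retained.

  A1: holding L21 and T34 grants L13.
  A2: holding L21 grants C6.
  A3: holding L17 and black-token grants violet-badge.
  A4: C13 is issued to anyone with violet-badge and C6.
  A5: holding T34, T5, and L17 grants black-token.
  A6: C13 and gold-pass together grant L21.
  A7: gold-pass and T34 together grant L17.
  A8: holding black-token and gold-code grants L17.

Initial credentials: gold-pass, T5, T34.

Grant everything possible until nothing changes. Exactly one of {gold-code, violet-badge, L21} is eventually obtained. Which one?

Holding gold-pass and T34 grants L17 (A7).
Holding T34, T5, and L17 grants black-token (A5).
Holding L17 and black-token grants violet-badge (A3).
No rule produces gold-code, and it is not given. L21 would need C13 and gold-pass (A6), but C13 is never granted.

violet-badge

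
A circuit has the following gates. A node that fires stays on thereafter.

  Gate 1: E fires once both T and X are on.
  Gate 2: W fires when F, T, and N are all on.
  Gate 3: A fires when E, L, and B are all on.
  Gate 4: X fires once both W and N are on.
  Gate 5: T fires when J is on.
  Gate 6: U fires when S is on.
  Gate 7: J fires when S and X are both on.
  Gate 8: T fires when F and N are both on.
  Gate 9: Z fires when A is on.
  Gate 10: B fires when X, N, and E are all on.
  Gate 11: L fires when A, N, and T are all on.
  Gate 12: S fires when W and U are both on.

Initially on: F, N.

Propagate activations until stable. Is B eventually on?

Yes

Gate 8: F and N on → T on.
Gate 2: F, T, and N on → W on.
Gate 4: W and N on → X on.
T and X are on, so E fires (Gate 1).
Gate 10: X, N, and E on → B on.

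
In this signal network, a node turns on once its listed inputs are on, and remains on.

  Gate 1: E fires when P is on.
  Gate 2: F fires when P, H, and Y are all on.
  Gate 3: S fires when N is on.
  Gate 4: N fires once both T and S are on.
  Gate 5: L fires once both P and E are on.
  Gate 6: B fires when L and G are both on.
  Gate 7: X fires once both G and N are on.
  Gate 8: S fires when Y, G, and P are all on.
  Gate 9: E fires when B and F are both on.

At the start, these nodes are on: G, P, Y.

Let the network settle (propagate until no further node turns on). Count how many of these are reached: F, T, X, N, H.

F would need P, H, and Y (Gate 2), but H never turns on.
No rule produces T, and it is not given.
X would need G and N (Gate 7), but N never turns on.
N would need T and S (Gate 4), but T never turns on.
No rule produces H, and it is not given.
None of the 5 are reached.

0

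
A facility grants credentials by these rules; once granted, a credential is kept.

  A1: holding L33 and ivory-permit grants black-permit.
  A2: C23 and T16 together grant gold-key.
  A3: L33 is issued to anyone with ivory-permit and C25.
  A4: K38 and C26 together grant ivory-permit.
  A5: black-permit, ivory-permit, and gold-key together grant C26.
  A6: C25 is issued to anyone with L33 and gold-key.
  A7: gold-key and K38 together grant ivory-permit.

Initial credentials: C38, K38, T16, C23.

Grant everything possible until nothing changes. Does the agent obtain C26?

C26 would need black-permit, ivory-permit, and gold-key (A5), but black-permit is never granted.

No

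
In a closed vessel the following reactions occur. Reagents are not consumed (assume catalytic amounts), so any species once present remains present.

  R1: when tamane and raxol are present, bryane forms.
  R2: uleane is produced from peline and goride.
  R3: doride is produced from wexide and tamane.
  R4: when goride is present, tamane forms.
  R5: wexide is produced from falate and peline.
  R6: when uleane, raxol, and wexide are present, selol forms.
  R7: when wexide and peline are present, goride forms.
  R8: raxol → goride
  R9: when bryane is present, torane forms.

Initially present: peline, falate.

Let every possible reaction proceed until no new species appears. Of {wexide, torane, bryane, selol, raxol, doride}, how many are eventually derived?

falate and peline present → wexide forms (R5).
wexide and peline present → goride forms (R7).
goride present → tamane forms (R4).
wexide and tamane present → doride forms (R3).
wexide: reached.
torane would need bryane (R9), but bryane never forms.
bryane would need tamane and raxol (R1), but raxol never forms.
selol would need uleane, raxol, and wexide (R6), but raxol never forms.
No rule produces raxol, and it is not given.
doride: reached.
Reached: wexide and doride — 2 of the 6.

2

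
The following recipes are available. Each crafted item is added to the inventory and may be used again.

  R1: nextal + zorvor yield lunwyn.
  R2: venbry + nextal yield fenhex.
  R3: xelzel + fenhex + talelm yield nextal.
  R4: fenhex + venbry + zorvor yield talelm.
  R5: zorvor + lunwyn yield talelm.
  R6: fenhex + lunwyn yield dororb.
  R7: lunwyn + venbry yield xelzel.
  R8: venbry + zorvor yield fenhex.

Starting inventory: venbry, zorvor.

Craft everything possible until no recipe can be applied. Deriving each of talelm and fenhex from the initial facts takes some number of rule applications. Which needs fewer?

fenhex: Using R8, venbry and zorvor make fenhex. [1 rule application]
talelm: Using R8, venbry and zorvor make fenhex. Using R4, fenhex, venbry, and zorvor make talelm. [2 rule applications]
fenhex needs fewer.

fenhex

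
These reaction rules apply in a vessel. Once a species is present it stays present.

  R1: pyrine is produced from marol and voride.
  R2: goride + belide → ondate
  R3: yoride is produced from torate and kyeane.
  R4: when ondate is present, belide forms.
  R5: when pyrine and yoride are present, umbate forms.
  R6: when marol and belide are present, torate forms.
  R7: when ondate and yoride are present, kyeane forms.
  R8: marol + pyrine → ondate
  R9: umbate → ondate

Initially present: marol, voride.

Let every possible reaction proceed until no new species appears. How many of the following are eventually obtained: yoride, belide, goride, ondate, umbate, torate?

3

marol and voride present → pyrine forms (R1).
marol and pyrine present → ondate forms (R8).
ondate present → belide forms (R4).
marol and belide present → torate forms (R6).
yoride would need torate and kyeane (R3), but kyeane never forms.
belide: reached.
No rule produces goride, and it is not given.
ondate: reached.
umbate would need pyrine and yoride (R5), but yoride never forms.
torate: reached.
Reached: belide, ondate, and torate — 3 of the 6.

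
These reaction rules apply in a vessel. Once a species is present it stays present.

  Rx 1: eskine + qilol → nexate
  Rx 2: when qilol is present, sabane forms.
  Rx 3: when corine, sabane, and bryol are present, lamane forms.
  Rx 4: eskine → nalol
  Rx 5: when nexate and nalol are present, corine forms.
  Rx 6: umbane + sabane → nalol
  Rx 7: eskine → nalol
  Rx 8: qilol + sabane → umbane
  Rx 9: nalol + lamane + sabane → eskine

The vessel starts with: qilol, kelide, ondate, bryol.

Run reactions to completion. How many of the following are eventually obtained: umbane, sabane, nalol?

qilol present → sabane forms (Rx 2).
qilol and sabane present → umbane forms (Rx 8).
umbane and sabane present → nalol forms (Rx 6).
umbane: reached.
sabane: reached.
nalol: reached.
All 3 are reached.

3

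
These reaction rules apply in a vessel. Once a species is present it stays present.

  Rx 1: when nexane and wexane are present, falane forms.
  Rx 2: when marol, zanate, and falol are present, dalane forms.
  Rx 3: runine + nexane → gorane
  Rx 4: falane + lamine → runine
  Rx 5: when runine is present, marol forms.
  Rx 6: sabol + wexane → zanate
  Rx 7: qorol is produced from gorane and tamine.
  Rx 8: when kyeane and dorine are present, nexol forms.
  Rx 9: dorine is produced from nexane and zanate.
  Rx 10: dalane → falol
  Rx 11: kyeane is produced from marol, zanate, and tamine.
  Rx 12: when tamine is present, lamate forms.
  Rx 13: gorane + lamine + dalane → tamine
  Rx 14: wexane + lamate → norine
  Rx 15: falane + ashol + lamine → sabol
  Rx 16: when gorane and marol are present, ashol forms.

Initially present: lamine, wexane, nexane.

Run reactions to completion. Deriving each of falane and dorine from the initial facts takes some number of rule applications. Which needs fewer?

falane: nexane and wexane present → falane forms (Rx 1). [1 rule application]
dorine: nexane and wexane present → falane forms (Rx 1). falane and lamine present → runine forms (Rx 4). runine and nexane present → gorane forms (Rx 3). runine present → marol forms (Rx 5). gorane and marol present → ashol forms (Rx 16). falane, ashol, and lamine present → sabol forms (Rx 15). sabol and wexane present → zanate forms (Rx 6). nexane and zanate present → dorine forms (Rx 9). [8 rule applications]
falane needs fewer.

falane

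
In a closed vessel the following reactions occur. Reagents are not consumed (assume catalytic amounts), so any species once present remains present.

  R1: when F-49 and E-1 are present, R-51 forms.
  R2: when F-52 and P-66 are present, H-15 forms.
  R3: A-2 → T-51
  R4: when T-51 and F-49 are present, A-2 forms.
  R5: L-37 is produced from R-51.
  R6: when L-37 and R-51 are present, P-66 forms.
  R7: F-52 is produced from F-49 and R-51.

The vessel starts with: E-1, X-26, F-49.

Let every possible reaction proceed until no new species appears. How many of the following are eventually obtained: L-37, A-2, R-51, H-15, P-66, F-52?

F-49 and E-1 present → R-51 forms (R1).
F-49 and R-51 present → F-52 forms (R7).
R-51 present → L-37 forms (R5).
L-37 and R-51 present → P-66 forms (R6).
F-52 and P-66 present → H-15 forms (R2).
L-37: reached.
A-2 would need T-51 and F-49 (R4), but T-51 never forms.
R-51: reached.
H-15: reached.
P-66: reached.
F-52: reached.
Reached: L-37, R-51, H-15, P-66, and F-52 — 5 of the 6.

5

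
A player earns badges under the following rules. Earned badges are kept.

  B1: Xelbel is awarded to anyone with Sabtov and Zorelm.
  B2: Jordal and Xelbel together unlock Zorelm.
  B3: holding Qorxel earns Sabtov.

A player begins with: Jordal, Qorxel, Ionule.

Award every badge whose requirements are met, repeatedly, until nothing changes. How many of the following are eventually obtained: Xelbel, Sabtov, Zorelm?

With Qorxel, Sabtov is earned (B3).
Xelbel would need Sabtov and Zorelm (B1), but Zorelm is never earned.
Sabtov: reached.
Zorelm would need Jordal and Xelbel (B2), but Xelbel is never earned.
Reached: Sabtov — 1 of the 3.

1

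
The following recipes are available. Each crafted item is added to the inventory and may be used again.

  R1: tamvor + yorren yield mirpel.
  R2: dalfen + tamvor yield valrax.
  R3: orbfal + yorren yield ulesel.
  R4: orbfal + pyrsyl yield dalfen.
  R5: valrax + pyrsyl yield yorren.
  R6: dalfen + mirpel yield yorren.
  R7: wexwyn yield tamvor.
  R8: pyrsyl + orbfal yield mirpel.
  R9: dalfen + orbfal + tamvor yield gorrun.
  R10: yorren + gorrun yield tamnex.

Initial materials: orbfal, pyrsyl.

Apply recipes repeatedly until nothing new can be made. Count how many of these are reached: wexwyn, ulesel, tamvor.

1

Using R8, pyrsyl and orbfal make mirpel.
orbfal + pyrsyl → dalfen (R4).
Using R6, dalfen and mirpel make yorren.
orbfal + yorren → ulesel (R3).
No rule produces wexwyn, and it is not given.
ulesel: reached.
tamvor would need wexwyn (R7), but wexwyn is never obtained.
Reached: ulesel — 1 of the 3.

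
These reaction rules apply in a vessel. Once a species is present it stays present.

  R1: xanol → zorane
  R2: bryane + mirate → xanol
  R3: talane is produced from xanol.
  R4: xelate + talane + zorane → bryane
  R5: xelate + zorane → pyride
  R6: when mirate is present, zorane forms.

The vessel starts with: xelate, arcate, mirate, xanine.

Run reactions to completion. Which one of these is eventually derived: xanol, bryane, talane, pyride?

pyride

mirate present → zorane forms (R6).
xelate and zorane present → pyride forms (R5).
bryane would need xelate, talane, and zorane (R4), but talane never forms. xanol would need bryane and mirate (R2), but bryane never forms. talane would need xanol (R3), but xanol never forms.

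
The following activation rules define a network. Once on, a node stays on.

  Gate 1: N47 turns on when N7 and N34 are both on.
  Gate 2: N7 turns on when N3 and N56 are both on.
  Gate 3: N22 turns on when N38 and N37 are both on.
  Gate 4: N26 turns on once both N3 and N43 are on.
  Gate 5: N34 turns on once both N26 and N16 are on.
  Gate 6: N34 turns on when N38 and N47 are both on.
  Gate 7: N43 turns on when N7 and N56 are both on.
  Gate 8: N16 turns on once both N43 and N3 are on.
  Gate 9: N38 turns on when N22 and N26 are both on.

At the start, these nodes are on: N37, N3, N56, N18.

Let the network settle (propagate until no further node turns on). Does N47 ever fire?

Yes

Gate 2: N3 and N56 on → N7 on.
Gate 7: N7 and N56 on → N43 on.
N43 and N3 are on, so N16 turns on (Gate 8).
Gate 4: N3 and N43 on → N26 on.
N26 and N16 are on, so N34 turns on (Gate 5).
Gate 1: N7 and N34 on → N47 on.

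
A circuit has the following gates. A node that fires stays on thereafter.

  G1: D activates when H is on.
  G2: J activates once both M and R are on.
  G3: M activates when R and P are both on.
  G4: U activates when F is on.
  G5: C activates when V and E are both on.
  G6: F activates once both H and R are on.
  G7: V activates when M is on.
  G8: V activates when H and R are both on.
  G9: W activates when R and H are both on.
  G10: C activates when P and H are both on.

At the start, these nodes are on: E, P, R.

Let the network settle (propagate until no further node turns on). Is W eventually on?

No

W would need R and H (G9), but H never turns on.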